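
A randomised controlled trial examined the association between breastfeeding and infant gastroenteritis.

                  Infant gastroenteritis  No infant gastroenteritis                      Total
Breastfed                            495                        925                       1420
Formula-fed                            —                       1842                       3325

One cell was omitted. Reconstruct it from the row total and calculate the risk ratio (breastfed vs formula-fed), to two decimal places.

0.78

The missing cell is in the unexposed row: 3325 − 1842 = 1483.
So a = 495, b = 925, c = 1483, d = 1842.
RR = [a/(a+b)] / [c/(c+d)] = (495/1420) / (1483/3325) = 0.34859/0.44602 = 0.78157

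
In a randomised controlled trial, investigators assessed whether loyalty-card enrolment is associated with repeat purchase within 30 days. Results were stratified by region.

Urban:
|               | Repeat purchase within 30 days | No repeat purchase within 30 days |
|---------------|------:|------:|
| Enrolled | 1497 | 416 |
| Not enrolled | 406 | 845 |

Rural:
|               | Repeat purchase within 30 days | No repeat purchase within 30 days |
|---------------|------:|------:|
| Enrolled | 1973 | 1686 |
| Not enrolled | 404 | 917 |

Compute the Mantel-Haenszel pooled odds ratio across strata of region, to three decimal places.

4.013

OR_MH = Σ(aᵢdᵢ/nᵢ) / Σ(bᵢcᵢ/nᵢ), where nᵢ is the stratum total.
Stratum 1 (Urban): n = 3164; a·d/n = 1497·845/3164 = 399.7993; b·c/n = 416·406/3164 = 53.3805
Stratum 2 (Rural): n = 4980; a·d/n = 1973·917/4980 = 363.3014; b·c/n = 1686·404/4980 = 136.7759
OR_MH = (399.7993 + 363.3014) / (53.3805 + 136.7759) = 763.1007 / 190.1564 = 4.01302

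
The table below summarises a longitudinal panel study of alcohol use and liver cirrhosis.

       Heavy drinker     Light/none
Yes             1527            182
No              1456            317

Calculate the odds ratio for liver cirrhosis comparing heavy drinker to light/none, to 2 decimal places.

1.83

Reading the table with exposure as columns: a = 1527 (Heavy drinker, case), b = 1456 (Heavy drinker, non-case), c = 182 (Light/none, case), d = 317.
OR = (a·d)/(b·c) = (1527 × 317) / (1456 × 182) = 484059 / 264992 = 1.82669
The odds of liver cirrhosis are about 1.83 times as high in the heavy drinker group.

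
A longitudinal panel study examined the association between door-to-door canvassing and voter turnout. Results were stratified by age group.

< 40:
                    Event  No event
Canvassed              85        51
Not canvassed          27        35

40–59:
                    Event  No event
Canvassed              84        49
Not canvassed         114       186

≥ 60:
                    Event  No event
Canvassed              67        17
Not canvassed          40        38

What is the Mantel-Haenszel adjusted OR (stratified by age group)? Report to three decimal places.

OR_MH = Σ(aᵢdᵢ/nᵢ) / Σ(bᵢcᵢ/nᵢ), where nᵢ is the stratum total.
Stratum 1 (< 40): n = 198; a·d/n = 85·35/198 = 15.0253; b·c/n = 51·27/198 = 6.9545
Stratum 2 (40–59): n = 433; a·d/n = 84·186/433 = 36.0831; b·c/n = 49·114/433 = 12.9007
Stratum 3 (≥ 60): n = 162; a·d/n = 67·38/162 = 15.7160; b·c/n = 17·40/162 = 4.1975
OR_MH = (15.0253 + 36.0831 + 15.7160) / (6.9545 + 12.9007 + 4.1975) = 66.8244 / 24.0528 = 2.77824

2.778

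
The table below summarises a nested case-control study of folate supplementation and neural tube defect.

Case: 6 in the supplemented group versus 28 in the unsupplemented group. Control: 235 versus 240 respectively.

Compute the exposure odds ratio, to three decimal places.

0.219

From the description: a = 6, b = 235, c = 28, d = 240.
OR = (a·d)/(b·c) = (6 × 240) / (235 × 28) = 1440 / 6580 = 0.21884
Exposure is associated with lower odds of neural tube defect (OR = 0.22 < 1).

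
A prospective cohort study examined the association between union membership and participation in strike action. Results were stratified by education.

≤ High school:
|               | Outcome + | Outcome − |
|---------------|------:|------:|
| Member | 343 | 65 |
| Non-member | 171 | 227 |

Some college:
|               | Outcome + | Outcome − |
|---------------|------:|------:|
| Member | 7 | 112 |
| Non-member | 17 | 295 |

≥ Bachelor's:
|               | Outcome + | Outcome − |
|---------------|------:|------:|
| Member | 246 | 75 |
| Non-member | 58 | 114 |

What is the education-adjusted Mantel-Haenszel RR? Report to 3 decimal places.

2.017

RR_MH = Σ(aᵢ·n₀ᵢ/nᵢ) / Σ(cᵢ·n₁ᵢ/nᵢ), with n₁ᵢ = aᵢ+bᵢ (exposed), n₀ᵢ = cᵢ+dᵢ (unexposed), nᵢ = n₁ᵢ+n₀ᵢ.
Stratum 1 (≤ High school): n₁ = 408, n₀ = 398, n = 806; a·n₀/n = 343·398/806 = 169.3722; c·n₁/n = 171·408/806 = 86.5608
Stratum 2 (Some college): n₁ = 119, n₀ = 312, n = 431; a·n₀/n = 7·312/431 = 5.0673; c·n₁/n = 17·119/431 = 4.6937
Stratum 3 (≥ Bachelor's): n₁ = 321, n₀ = 172, n = 493; a·n₀/n = 246·172/493 = 85.8256; c·n₁/n = 58·321/493 = 37.7647
RR_MH = (169.3722 + 5.0673 + 85.8256) / (86.5608 + 4.6937 + 37.7647) = 260.2651 / 129.0192 = 2.01726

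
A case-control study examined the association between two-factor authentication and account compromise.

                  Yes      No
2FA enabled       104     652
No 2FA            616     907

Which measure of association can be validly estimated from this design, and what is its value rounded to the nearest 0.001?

0.235

Cells: a = 104, b = 652, c = 616, d = 907.
This is a case-control study: participants were sampled on outcome status, so risks in the source population cannot be estimated directly — relative risk is not valid here. The odds ratio is the appropriate measure.
OR = (a·d)/(b·c) = (104 × 907) / (652 × 616) = 94328 / 401632 = 0.23486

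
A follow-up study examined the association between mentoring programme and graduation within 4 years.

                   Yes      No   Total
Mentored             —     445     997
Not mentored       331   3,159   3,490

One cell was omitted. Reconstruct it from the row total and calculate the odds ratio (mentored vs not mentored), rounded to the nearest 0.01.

The missing cell is in the exposed row: 997 − 445 = 552.
So a = 552, b = 445, c = 331, d = 3159.
OR = (a·d)/(b·c) = (552 × 3159) / (445 × 331) = 1743768 / 147295 = 11.83861

11.84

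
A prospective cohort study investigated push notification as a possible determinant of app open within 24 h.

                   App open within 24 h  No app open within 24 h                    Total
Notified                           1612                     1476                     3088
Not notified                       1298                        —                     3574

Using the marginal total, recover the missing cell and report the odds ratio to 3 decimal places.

1.915

The missing cell is in the unexposed row: 3574 − 1298 = 2276.
So a = 1612, b = 1476, c = 1298, d = 2276.
OR = (a·d)/(b·c) = (1612 × 2276) / (1476 × 1298) = 3668912 / 1915848 = 1.91503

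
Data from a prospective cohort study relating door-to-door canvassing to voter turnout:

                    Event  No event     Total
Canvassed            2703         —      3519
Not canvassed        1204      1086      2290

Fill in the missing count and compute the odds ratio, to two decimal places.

The missing cell is in the exposed row: 3519 − 2703 = 816.
So a = 2703, b = 816, c = 1204, d = 1086.
OR = (a·d)/(b·c) = (2703 × 1086) / (816 × 1204) = 2935458 / 982464 = 2.98785

2.99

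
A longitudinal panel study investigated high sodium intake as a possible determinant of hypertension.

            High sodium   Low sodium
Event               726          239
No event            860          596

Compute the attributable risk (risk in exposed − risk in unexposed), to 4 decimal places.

Reading the table with exposure as columns: a = 726 (High sodium, case), b = 860 (High sodium, non-case), c = 239 (Low sodium, case), d = 596.
Risk in exposed = 726/1586 = 0.457755; risk in unexposed = 239/835 = 0.286228.
Risk difference = 0.457755 − 0.286228 = 0.171528

0.1715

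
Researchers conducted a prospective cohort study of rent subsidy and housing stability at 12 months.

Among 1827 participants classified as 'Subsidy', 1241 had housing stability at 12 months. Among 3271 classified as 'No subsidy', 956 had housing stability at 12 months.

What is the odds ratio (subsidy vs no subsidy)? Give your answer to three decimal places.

5.128

From the description: a = 1241, b = 586, c = 956, d = 2315.
OR = (a·d)/(b·c) = (1241 × 2315) / (586 × 956) = 2872915 / 560216 = 5.12823
The odds of housing stability at 12 months are about 5.13 times as high in the subsidy group.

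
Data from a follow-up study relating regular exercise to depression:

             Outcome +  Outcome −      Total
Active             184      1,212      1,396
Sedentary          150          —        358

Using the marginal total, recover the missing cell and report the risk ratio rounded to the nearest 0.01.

The missing cell is in the unexposed row: 358 − 150 = 208.
So a = 184, b = 1212, c = 150, d = 208.
RR = [a/(a+b)] / [c/(c+d)] = (184/1396) / (150/358) = 0.13181/0.41899 = 0.31457

0.31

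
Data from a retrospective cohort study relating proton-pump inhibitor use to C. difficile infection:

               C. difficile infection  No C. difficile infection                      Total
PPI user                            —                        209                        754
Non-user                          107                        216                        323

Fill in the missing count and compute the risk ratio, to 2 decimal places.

The missing cell is in the exposed row: 754 − 209 = 545.
So a = 545, b = 209, c = 107, d = 216.
RR = [a/(a+b)] / [c/(c+d)] = (545/754) / (107/323) = 0.72281/0.33127 = 2.18195

2.18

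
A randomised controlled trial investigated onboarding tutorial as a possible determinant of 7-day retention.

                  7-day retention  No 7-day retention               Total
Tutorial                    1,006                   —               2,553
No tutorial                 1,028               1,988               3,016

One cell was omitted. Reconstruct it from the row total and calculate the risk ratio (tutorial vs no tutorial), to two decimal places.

1.16

The missing cell is in the exposed row: 2553 − 1006 = 1547.
So a = 1006, b = 1547, c = 1028, d = 1988.
RR = [a/(a+b)] / [c/(c+d)] = (1006/2553) / (1028/3016) = 0.39405/0.34085 = 1.15607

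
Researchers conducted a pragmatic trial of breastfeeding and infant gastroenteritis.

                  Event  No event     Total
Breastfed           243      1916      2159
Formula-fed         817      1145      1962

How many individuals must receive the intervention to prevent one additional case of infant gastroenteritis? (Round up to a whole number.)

Risk in treated group = 243/2159 = 0.11255; risk in control = 817/1962 = 0.41641.
Absolute risk reduction = 0.41641 − 0.11255 = 0.30386
NNT = 1 / ARR = 1 / 0.30386 = 3.291 → round up → 4

4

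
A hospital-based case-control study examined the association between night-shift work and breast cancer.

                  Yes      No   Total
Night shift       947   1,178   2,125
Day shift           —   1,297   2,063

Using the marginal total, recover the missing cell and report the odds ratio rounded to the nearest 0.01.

1.36

The missing cell is in the unexposed row: 2063 − 1297 = 766.
So a = 947, b = 1178, c = 766, d = 1297.
OR = (a·d)/(b·c) = (947 × 1297) / (1178 × 766) = 1228259 / 902348 = 1.36118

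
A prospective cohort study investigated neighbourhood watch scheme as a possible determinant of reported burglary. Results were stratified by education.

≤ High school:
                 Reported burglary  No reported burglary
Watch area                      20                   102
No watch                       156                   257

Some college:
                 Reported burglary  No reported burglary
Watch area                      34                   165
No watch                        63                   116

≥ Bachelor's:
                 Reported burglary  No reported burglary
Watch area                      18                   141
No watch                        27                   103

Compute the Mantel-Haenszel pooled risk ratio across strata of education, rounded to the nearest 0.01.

0.47

RR_MH = Σ(aᵢ·n₀ᵢ/nᵢ) / Σ(cᵢ·n₁ᵢ/nᵢ), with n₁ᵢ = aᵢ+bᵢ (exposed), n₀ᵢ = cᵢ+dᵢ (unexposed), nᵢ = n₁ᵢ+n₀ᵢ.
Stratum 1 (≤ High school): n₁ = 122, n₀ = 413, n = 535; a·n₀/n = 20·413/535 = 15.4393; c·n₁/n = 156·122/535 = 35.5738
Stratum 2 (Some college): n₁ = 199, n₀ = 179, n = 378; a·n₀/n = 34·179/378 = 16.1005; c·n₁/n = 63·199/378 = 33.1667
Stratum 3 (≥ Bachelor's): n₁ = 159, n₀ = 130, n = 289; a·n₀/n = 18·130/289 = 8.0969; c·n₁/n = 27·159/289 = 14.8547
RR_MH = (15.4393 + 16.1005 + 8.0969) / (35.5738 + 33.1667 + 14.8547) = 39.6367 / 83.5952 = 0.47415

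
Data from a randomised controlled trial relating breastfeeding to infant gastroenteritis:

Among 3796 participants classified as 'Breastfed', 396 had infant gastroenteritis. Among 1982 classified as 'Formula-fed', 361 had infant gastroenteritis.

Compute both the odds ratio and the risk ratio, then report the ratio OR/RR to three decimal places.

0.913

From the description: a = 396, b = 3400, c = 361, d = 1621.
OR = (396·1621)/(3400·361) = 641916/1227400 = 0.52299
Risk in exposed = 396/3796 = 0.10432; risk in unexposed = 361/1982 = 0.18214; RR = 0.57275
OR/RR = 0.52299 / 0.57275 = 0.91312
The outcome is not rare, so the OR lies further from 1 than the RR.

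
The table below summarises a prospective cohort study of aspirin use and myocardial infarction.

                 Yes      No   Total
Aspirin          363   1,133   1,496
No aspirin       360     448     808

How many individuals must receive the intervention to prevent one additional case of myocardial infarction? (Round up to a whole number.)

5

Risk in treated group = 363/1496 = 0.24265; risk in control = 360/808 = 0.44554.
Absolute risk reduction = 0.44554 − 0.24265 = 0.20290
NNT = 1 / ARR = 1 / 0.20290 = 4.929 → round up → 5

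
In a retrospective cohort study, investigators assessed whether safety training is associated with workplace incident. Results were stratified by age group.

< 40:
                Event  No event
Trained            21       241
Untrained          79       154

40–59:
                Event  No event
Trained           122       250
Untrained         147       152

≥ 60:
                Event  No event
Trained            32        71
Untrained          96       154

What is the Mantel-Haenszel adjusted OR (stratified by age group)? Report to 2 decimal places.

0.43

OR_MH = Σ(aᵢdᵢ/nᵢ) / Σ(bᵢcᵢ/nᵢ), where nᵢ is the stratum total.
Stratum 1 (< 40): n = 495; a·d/n = 21·154/495 = 6.5333; b·c/n = 241·79/495 = 38.4626
Stratum 2 (40–59): n = 671; a·d/n = 122·152/671 = 27.6364; b·c/n = 250·147/671 = 54.7690
Stratum 3 (≥ 60): n = 353; a·d/n = 32·154/353 = 13.9603; b·c/n = 71·96/353 = 19.3088
OR_MH = (6.5333 + 27.6364 + 13.9603) / (38.4626 + 54.7690 + 19.3088) = 48.1300 / 112.5404 = 0.42767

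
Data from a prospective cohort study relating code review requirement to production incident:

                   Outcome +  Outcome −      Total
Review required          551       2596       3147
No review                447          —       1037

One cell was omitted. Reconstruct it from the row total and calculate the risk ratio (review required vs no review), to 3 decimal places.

The missing cell is in the unexposed row: 1037 − 447 = 590.
So a = 551, b = 2596, c = 447, d = 590.
RR = [a/(a+b)] / [c/(c+d)] = (551/3147) / (447/1037) = 0.17509/0.43105 = 0.40619

0.406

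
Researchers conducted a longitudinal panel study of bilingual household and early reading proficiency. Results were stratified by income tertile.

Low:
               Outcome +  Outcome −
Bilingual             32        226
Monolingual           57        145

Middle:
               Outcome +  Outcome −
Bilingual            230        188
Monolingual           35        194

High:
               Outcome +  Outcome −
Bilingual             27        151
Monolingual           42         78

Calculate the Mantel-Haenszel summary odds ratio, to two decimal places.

OR_MH = Σ(aᵢdᵢ/nᵢ) / Σ(bᵢcᵢ/nᵢ), where nᵢ is the stratum total.
Stratum 1 (Low): n = 460; a·d/n = 32·145/460 = 10.0870; b·c/n = 226·57/460 = 28.0043
Stratum 2 (Middle): n = 647; a·d/n = 230·194/647 = 68.9645; b·c/n = 188·35/647 = 10.1700
Stratum 3 (High): n = 298; a·d/n = 27·78/298 = 7.0671; b·c/n = 151·42/298 = 21.2819
OR_MH = (10.0870 + 68.9645 + 7.0671) / (28.0043 + 10.1700 + 21.2819) = 86.1185 / 59.4562 = 1.44844

1.45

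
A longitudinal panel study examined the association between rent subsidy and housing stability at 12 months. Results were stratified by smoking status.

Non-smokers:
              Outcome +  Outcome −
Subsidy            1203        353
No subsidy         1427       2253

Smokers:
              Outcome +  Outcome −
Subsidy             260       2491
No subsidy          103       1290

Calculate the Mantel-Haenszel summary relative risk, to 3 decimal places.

1.894

RR_MH = Σ(aᵢ·n₀ᵢ/nᵢ) / Σ(cᵢ·n₁ᵢ/nᵢ), with n₁ᵢ = aᵢ+bᵢ (exposed), n₀ᵢ = cᵢ+dᵢ (unexposed), nᵢ = n₁ᵢ+n₀ᵢ.
Stratum 1 (Non-smokers): n₁ = 1556, n₀ = 3680, n = 5236; a·n₀/n = 1203·3680/5236 = 845.5004; c·n₁/n = 1427·1556/5236 = 424.0665
Stratum 2 (Smokers): n₁ = 2751, n₀ = 1393, n = 4144; a·n₀/n = 260·1393/4144 = 87.3986; c·n₁/n = 103·2751/4144 = 68.3767
RR_MH = (845.5004 + 87.3986) / (424.0665 + 68.3767) = 932.8990 / 492.4432 = 1.89443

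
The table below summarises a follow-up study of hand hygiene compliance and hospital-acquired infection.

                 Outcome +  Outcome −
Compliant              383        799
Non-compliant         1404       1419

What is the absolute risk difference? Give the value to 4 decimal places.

-0.1733

Cells: a = 383, b = 799, c = 1404, d = 1419.
Risk in exposed = 383/1182 = 0.324027; risk in unexposed = 1404/2823 = 0.497343.
Risk difference = 0.324027 − 0.497343 = -0.173316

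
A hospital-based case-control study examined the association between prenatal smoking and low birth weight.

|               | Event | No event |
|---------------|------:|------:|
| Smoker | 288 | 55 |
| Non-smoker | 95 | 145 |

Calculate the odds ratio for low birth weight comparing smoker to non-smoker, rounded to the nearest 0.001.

Cells: a = 288, b = 55, c = 95, d = 145.
OR = (a·d)/(b·c) = (288 × 145) / (55 × 95) = 41760 / 5225 = 7.99234
The odds of low birth weight are about 7.99 times as high in the smoker group.

7.992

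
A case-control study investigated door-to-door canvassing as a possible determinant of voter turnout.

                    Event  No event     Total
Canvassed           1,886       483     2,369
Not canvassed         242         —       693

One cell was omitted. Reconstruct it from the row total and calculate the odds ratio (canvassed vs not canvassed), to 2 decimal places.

7.28

The missing cell is in the unexposed row: 693 − 242 = 451.
So a = 1886, b = 483, c = 242, d = 451.
OR = (a·d)/(b·c) = (1886 × 451) / (483 × 242) = 850586 / 116886 = 7.27706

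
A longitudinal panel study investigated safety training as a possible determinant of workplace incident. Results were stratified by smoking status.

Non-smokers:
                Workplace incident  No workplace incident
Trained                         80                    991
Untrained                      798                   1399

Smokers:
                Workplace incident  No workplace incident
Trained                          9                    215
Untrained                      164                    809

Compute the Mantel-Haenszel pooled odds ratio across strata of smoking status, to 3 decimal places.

0.149

OR_MH = Σ(aᵢdᵢ/nᵢ) / Σ(bᵢcᵢ/nᵢ), where nᵢ is the stratum total.
Stratum 1 (Non-smokers): n = 3268; a·d/n = 80·1399/3268 = 34.2472; b·c/n = 991·798/3268 = 241.9884
Stratum 2 (Smokers): n = 1197; a·d/n = 9·809/1197 = 6.0827; b·c/n = 215·164/1197 = 29.4570
OR_MH = (34.2472 + 6.0827) / (241.9884 + 29.4570) = 40.3300 / 271.4453 = 0.14857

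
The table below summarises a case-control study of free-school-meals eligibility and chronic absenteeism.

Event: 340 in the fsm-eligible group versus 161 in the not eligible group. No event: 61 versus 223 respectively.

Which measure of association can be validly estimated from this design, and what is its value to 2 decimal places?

From the description: a = 340, b = 61, c = 161, d = 223.
This is a case-control study: participants were sampled on outcome status, so risks in the source population cannot be estimated directly — relative risk is not valid here. The odds ratio is the appropriate measure.
OR = (a·d)/(b·c) = (340 × 223) / (61 × 161) = 75820 / 9821 = 7.72019

7.72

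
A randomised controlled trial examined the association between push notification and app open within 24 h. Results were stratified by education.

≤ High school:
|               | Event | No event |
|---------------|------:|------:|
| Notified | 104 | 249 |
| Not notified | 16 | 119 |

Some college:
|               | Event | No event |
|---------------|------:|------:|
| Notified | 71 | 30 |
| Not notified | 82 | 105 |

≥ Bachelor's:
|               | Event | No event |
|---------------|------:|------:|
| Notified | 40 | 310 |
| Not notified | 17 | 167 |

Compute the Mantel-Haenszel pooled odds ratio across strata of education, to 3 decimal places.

OR_MH = Σ(aᵢdᵢ/nᵢ) / Σ(bᵢcᵢ/nᵢ), where nᵢ is the stratum total.
Stratum 1 (≤ High school): n = 488; a·d/n = 104·119/488 = 25.3607; b·c/n = 249·16/488 = 8.1639
Stratum 2 (Some college): n = 288; a·d/n = 71·105/288 = 25.8854; b·c/n = 30·82/288 = 8.5417
Stratum 3 (≥ Bachelor's): n = 534; a·d/n = 40·167/534 = 12.5094; b·c/n = 310·17/534 = 9.8689
OR_MH = (25.3607 + 25.8854 + 12.5094) / (8.1639 + 8.5417 + 9.8689) = 63.7554 / 26.5745 = 2.39912

2.399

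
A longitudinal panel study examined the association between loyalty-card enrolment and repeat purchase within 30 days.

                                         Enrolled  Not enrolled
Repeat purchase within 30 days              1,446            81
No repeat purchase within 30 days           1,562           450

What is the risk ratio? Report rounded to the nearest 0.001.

3.151

Reading the table with exposure as columns: a = 1446 (Enrolled, case), b = 1562 (Enrolled, non-case), c = 81 (Not enrolled, case), d = 450.
Risk in exposed = 1446/3008 = 0.48072; risk in unexposed = 81/531 = 0.15254.
RR = 0.48072 / 0.15254 = 3.15137
The risk among the exposed is 3.15 times that among the unexposed.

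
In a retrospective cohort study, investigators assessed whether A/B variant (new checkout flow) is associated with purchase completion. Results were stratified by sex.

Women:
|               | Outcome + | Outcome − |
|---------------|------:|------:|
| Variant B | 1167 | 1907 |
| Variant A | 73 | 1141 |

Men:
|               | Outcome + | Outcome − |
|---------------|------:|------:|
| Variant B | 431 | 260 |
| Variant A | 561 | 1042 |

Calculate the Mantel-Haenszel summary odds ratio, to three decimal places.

5.271

OR_MH = Σ(aᵢdᵢ/nᵢ) / Σ(bᵢcᵢ/nᵢ), where nᵢ is the stratum total.
Stratum 1 (Women): n = 4288; a·d/n = 1167·1141/4288 = 310.5287; b·c/n = 1907·73/4288 = 32.4653
Stratum 2 (Men): n = 2294; a·d/n = 431·1042/2294 = 195.7724; b·c/n = 260·561/2294 = 63.5833
OR_MH = (310.5287 + 195.7724) / (32.4653 + 63.5833) = 506.3011 / 96.0485 = 5.27131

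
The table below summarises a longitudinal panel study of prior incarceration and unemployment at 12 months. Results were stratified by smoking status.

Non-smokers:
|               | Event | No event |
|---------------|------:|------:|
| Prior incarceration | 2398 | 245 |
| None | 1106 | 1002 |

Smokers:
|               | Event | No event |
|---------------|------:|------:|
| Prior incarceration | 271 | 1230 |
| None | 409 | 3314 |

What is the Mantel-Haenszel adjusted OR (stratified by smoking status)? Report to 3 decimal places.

OR_MH = Σ(aᵢdᵢ/nᵢ) / Σ(bᵢcᵢ/nᵢ), where nᵢ is the stratum total.
Stratum 1 (Non-smokers): n = 4751; a·d/n = 2398·1002/4751 = 505.7453; b·c/n = 245·1106/4751 = 57.0343
Stratum 2 (Smokers): n = 5224; a·d/n = 271·3314/5224 = 171.9169; b·c/n = 1230·409/5224 = 96.2998
OR_MH = (505.7453 + 171.9169) / (57.0343 + 96.2998) = 677.6622 / 153.3341 = 4.41951

4.420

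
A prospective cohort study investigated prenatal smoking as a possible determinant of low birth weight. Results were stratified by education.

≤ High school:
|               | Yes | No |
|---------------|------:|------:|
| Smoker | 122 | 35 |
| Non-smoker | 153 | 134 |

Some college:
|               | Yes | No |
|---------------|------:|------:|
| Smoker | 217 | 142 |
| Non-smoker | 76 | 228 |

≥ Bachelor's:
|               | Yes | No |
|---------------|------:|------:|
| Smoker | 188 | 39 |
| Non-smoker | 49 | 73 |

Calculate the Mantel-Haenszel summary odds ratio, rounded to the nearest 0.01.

4.46

OR_MH = Σ(aᵢdᵢ/nᵢ) / Σ(bᵢcᵢ/nᵢ), where nᵢ is the stratum total.
Stratum 1 (≤ High school): n = 444; a·d/n = 122·134/444 = 36.8198; b·c/n = 35·153/444 = 12.0608
Stratum 2 (Some college): n = 663; a·d/n = 217·228/663 = 74.6244; b·c/n = 142·76/663 = 16.2775
Stratum 3 (≥ Bachelor's): n = 349; a·d/n = 188·73/349 = 39.3238; b·c/n = 39·49/349 = 5.4756
OR_MH = (36.8198 + 74.6244 + 39.3238) / (12.0608 + 16.2775 + 5.4756) = 150.7680 / 33.8140 = 4.45875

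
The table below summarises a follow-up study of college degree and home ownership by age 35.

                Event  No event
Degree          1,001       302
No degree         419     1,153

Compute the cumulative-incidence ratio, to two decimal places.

Cells: a = 1001, b = 302, c = 419, d = 1153.
Risk in exposed = 1001/1303 = 0.76823; risk in unexposed = 419/1572 = 0.26654.
RR = 0.76823 / 0.26654 = 2.88223
The risk among the exposed is 2.88 times that among the unexposed.

2.88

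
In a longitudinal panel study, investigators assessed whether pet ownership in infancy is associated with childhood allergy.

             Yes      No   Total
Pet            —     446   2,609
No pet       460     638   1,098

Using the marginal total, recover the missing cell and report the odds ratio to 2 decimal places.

6.73

The missing cell is in the exposed row: 2609 − 446 = 2163.
So a = 2163, b = 446, c = 460, d = 638.
OR = (a·d)/(b·c) = (2163 × 638) / (446 × 460) = 1379994 / 205160 = 6.72643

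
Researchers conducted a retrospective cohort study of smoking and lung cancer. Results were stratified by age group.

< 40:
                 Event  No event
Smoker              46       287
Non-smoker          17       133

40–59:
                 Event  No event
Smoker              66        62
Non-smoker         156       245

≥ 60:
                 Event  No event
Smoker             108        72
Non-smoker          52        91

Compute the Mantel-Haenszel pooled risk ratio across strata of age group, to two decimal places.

RR_MH = Σ(aᵢ·n₀ᵢ/nᵢ) / Σ(cᵢ·n₁ᵢ/nᵢ), with n₁ᵢ = aᵢ+bᵢ (exposed), n₀ᵢ = cᵢ+dᵢ (unexposed), nᵢ = n₁ᵢ+n₀ᵢ.
Stratum 1 (< 40): n₁ = 333, n₀ = 150, n = 483; a·n₀/n = 46·150/483 = 14.2857; c·n₁/n = 17·333/483 = 11.7205
Stratum 2 (40–59): n₁ = 128, n₀ = 401, n = 529; a·n₀/n = 66·401/529 = 50.0302; c·n₁/n = 156·128/529 = 37.7467
Stratum 3 (≥ 60): n₁ = 180, n₀ = 143, n = 323; a·n₀/n = 108·143/323 = 47.8142; c·n₁/n = 52·180/323 = 28.9783
RR_MH = (14.2857 + 50.0302 + 47.8142) / (11.7205 + 37.7467 + 28.9783) = 112.1302 / 78.4455 = 1.42940

1.43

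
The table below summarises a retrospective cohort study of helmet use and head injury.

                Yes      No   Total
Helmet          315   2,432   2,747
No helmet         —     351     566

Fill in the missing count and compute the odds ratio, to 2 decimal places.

0.21

The missing cell is in the unexposed row: 566 − 351 = 215.
So a = 315, b = 2432, c = 215, d = 351.
OR = (a·d)/(b·c) = (315 × 351) / (2432 × 215) = 110565 / 522880 = 0.21145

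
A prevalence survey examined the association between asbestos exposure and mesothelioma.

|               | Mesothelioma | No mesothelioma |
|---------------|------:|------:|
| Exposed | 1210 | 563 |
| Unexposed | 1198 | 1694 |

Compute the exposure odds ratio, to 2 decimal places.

3.04

Cells: a = 1210, b = 563, c = 1198, d = 1694.
OR = (a·d)/(b·c) = (1210 × 1694) / (563 × 1198) = 2049740 / 674474 = 3.03902
The odds of mesothelioma are about 3.04 times as high in the exposed group.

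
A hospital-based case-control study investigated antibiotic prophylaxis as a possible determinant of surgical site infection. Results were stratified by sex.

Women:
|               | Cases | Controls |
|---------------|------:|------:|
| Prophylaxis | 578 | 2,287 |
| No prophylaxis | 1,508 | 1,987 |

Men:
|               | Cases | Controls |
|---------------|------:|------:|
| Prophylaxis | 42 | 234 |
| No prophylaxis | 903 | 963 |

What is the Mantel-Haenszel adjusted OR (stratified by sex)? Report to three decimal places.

OR_MH = Σ(aᵢdᵢ/nᵢ) / Σ(bᵢcᵢ/nᵢ), where nᵢ is the stratum total.
Stratum 1 (Women): n = 6360; a·d/n = 578·1987/6360 = 180.5796; b·c/n = 2287·1508/6360 = 542.2635
Stratum 2 (Men): n = 2142; a·d/n = 42·963/2142 = 18.8824; b·c/n = 234·903/2142 = 98.6471
OR_MH = (180.5796 + 18.8824) / (542.2635 + 98.6471) = 199.4619 / 640.9106 = 0.31122

0.311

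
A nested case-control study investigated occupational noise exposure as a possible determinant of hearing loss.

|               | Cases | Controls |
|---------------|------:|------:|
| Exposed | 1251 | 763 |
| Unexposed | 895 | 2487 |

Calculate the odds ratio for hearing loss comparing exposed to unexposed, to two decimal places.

4.56

Cells: a = 1251, b = 763, c = 895, d = 2487.
OR = (a·d)/(b·c) = (1251 × 2487) / (763 × 895) = 3111237 / 682885 = 4.55602
The odds of hearing loss are about 4.56 times as high in the exposed group.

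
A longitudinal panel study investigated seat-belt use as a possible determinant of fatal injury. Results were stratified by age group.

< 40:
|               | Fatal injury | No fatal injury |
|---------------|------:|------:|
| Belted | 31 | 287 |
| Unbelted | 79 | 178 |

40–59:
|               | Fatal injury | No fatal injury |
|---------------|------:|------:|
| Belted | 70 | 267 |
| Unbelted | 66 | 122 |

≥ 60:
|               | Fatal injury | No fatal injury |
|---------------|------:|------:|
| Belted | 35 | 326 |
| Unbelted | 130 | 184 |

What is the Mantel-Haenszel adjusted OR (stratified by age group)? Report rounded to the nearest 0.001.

0.261

OR_MH = Σ(aᵢdᵢ/nᵢ) / Σ(bᵢcᵢ/nᵢ), where nᵢ is the stratum total.
Stratum 1 (< 40): n = 575; a·d/n = 31·178/575 = 9.5965; b·c/n = 287·79/575 = 39.4313
Stratum 2 (40–59): n = 525; a·d/n = 70·122/525 = 16.2667; b·c/n = 267·66/525 = 33.5657
Stratum 3 (≥ 60): n = 675; a·d/n = 35·184/675 = 9.5407; b·c/n = 326·130/675 = 62.7852
OR_MH = (9.5965 + 16.2667 + 9.5407) / (39.4313 + 33.5657 + 62.7852) = 35.4039 / 135.7822 = 0.26074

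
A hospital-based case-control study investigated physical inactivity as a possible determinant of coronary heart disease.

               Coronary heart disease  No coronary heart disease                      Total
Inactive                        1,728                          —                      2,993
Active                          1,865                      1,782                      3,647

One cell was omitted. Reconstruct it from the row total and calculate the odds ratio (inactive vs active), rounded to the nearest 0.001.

The missing cell is in the exposed row: 2993 − 1728 = 1265.
So a = 1728, b = 1265, c = 1865, d = 1782.
OR = (a·d)/(b·c) = (1728 × 1782) / (1265 × 1865) = 3079296 / 2359225 = 1.30522

1.305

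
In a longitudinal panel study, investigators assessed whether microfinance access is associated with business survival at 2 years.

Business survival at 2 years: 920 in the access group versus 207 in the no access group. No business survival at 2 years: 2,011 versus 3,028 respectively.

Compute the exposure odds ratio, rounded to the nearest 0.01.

From the description: a = 920, b = 2011, c = 207, d = 3028.
OR = (a·d)/(b·c) = (920 × 3028) / (2011 × 207) = 2785760 / 416277 = 6.69208
The odds of business survival at 2 years are about 6.69 times as high in the access group.

6.69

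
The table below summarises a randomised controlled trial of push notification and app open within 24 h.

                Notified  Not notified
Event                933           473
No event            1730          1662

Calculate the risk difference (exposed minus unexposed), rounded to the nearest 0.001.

Reading the table with exposure as columns: a = 933 (Notified, case), b = 1730 (Notified, non-case), c = 473 (Not notified, case), d = 1662.
Risk in exposed = 933/2663 = 0.350357; risk in unexposed = 473/2135 = 0.221546.
Risk difference = 0.350357 − 0.221546 = 0.128811

0.129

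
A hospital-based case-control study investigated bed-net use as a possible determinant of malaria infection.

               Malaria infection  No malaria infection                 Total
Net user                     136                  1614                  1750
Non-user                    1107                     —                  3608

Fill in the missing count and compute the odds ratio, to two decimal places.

The missing cell is in the unexposed row: 3608 − 1107 = 2501.
So a = 136, b = 1614, c = 1107, d = 2501.
OR = (a·d)/(b·c) = (136 × 2501) / (1614 × 1107) = 340136 / 1786698 = 0.19037

0.19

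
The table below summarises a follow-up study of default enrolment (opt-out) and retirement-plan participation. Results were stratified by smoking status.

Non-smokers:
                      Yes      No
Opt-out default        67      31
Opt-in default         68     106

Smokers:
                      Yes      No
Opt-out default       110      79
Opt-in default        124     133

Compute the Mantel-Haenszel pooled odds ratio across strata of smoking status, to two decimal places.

1.98

OR_MH = Σ(aᵢdᵢ/nᵢ) / Σ(bᵢcᵢ/nᵢ), where nᵢ is the stratum total.
Stratum 1 (Non-smokers): n = 272; a·d/n = 67·106/272 = 26.1103; b·c/n = 31·68/272 = 7.7500
Stratum 2 (Smokers): n = 446; a·d/n = 110·133/446 = 32.8027; b·c/n = 79·124/446 = 21.9641
OR_MH = (26.1103 + 32.8027) / (7.7500 + 21.9641) = 58.9130 / 29.7141 = 1.98266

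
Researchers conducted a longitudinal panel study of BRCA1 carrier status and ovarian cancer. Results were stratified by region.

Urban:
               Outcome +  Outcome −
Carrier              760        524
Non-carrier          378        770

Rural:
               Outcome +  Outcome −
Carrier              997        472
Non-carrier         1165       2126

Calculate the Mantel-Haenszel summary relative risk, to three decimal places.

RR_MH = Σ(aᵢ·n₀ᵢ/nᵢ) / Σ(cᵢ·n₁ᵢ/nᵢ), with n₁ᵢ = aᵢ+bᵢ (exposed), n₀ᵢ = cᵢ+dᵢ (unexposed), nᵢ = n₁ᵢ+n₀ᵢ.
Stratum 1 (Urban): n₁ = 1284, n₀ = 1148, n = 2432; a·n₀/n = 760·1148/2432 = 358.7500; c·n₁/n = 378·1284/2432 = 199.5691
Stratum 2 (Rural): n₁ = 1469, n₀ = 3291, n = 4760; a·n₀/n = 997·3291/4760 = 689.3124; c·n₁/n = 1165·1469/4760 = 359.5347
RR_MH = (358.7500 + 689.3124) / (199.5691 + 359.5347) = 1048.0624 / 559.1037 = 1.87454

1.875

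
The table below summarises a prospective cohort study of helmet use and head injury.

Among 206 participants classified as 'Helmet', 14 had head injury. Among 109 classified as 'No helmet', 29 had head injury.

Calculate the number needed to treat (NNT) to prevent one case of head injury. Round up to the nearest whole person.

6

Risk in treated group = 14/206 = 0.06796; risk in control = 29/109 = 0.26606.
Absolute risk reduction = 0.26606 − 0.06796 = 0.19809
NNT = 1 / ARR = 1 / 0.19809 = 5.048 → round up → 6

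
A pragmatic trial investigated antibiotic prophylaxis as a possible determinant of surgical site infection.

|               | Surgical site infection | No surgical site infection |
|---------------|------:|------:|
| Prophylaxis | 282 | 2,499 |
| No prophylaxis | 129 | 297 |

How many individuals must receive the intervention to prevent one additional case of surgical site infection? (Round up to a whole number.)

5

Risk in treated group = 282/2781 = 0.10140; risk in control = 129/426 = 0.30282.
Absolute risk reduction = 0.30282 − 0.10140 = 0.20141
NNT = 1 / ARR = 1 / 0.20141 = 4.965 → round up → 5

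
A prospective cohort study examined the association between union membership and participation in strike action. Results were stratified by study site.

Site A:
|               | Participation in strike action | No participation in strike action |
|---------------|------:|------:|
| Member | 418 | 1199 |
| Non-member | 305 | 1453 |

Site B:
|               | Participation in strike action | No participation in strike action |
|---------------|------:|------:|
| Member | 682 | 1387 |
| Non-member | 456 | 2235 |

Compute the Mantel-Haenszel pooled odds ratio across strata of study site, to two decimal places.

2.07

OR_MH = Σ(aᵢdᵢ/nᵢ) / Σ(bᵢcᵢ/nᵢ), where nᵢ is the stratum total.
Stratum 1 (Site A): n = 3375; a·d/n = 418·1453/3375 = 179.9567; b·c/n = 1199·305/3375 = 108.3541
Stratum 2 (Site B): n = 4760; a·d/n = 682·2235/4760 = 320.2248; b·c/n = 1387·456/4760 = 132.8723
OR_MH = (179.9567 + 320.2248) / (108.3541 + 132.8723) = 500.1815 / 241.2263 = 2.07349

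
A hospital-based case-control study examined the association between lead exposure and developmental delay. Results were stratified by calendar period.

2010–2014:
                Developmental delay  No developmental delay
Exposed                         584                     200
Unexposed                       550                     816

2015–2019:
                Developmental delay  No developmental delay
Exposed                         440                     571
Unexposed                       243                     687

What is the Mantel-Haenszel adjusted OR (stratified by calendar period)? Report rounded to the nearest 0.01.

OR_MH = Σ(aᵢdᵢ/nᵢ) / Σ(bᵢcᵢ/nᵢ), where nᵢ is the stratum total.
Stratum 1 (2010–2014): n = 2150; a·d/n = 584·816/2150 = 221.6484; b·c/n = 200·550/2150 = 51.1628
Stratum 2 (2015–2019): n = 1941; a·d/n = 440·687/1941 = 155.7342; b·c/n = 571·243/1941 = 71.4853
OR_MH = (221.6484 + 155.7342) / (51.1628 + 71.4853) = 377.3825 / 122.6481 = 3.07695

3.08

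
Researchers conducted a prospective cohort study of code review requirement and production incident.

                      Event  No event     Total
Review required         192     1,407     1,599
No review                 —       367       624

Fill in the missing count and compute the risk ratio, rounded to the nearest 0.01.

The missing cell is in the unexposed row: 624 − 367 = 257.
So a = 192, b = 1407, c = 257, d = 367.
RR = [a/(a+b)] / [c/(c+d)] = (192/1599) / (257/624) = 0.12008/0.41186 = 0.29154

0.29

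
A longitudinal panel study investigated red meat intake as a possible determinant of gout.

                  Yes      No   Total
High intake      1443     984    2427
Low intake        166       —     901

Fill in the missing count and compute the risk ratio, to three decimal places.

The missing cell is in the unexposed row: 901 − 166 = 735.
So a = 1443, b = 984, c = 166, d = 735.
RR = [a/(a+b)] / [c/(c+d)] = (1443/2427) / (166/901) = 0.59456/0.18424 = 3.22711

3.227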